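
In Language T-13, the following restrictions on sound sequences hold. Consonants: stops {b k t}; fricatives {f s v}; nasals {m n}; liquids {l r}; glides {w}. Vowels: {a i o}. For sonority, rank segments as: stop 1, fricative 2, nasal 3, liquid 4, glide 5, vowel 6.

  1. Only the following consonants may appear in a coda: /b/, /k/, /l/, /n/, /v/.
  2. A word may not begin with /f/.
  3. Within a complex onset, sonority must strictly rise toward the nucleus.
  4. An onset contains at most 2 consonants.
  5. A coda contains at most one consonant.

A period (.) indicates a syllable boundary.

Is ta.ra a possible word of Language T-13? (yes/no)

yes

ta.ra — σ1 onset /t/, coda /∅/ ok; σ2 onset /r/, coda /∅/ ok → phonotactically legal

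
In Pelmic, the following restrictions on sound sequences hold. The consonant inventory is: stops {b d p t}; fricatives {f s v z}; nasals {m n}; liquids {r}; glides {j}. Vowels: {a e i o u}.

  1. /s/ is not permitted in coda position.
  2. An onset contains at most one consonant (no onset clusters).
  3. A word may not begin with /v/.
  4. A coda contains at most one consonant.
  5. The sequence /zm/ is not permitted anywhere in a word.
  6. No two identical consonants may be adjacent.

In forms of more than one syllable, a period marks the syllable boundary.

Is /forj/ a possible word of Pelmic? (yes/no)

no

/forj/ — violates constraint 4: syllable 1 coda /rj/ has 2 consonants (> 1) → phonotactically illegal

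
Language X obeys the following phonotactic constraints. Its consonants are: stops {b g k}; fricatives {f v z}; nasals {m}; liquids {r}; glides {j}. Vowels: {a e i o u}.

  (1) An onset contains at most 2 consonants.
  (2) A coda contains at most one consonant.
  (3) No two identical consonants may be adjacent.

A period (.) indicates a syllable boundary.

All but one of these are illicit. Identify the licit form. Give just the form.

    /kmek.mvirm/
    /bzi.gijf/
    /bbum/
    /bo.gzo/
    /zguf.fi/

/bo.gzo/

/kmek.mvirm/ — violates constraint 2: syllable 2 coda /rm/ has 2 consonants (> 1) → illicit
/bzi.gijf/ — violates constraint 2: syllable 2 coda /jf/ has 2 consonants (> 1) → illicit
/bbum/ — violates constraint 3: adjacent identical consonants /bb/ → illicit
/bo.gzo/ — σ1 onset /b/, coda /∅/ ok; σ2 onset /gz/ (2C), coda /∅/ ok → licit
/zguf.fi/ — violates constraint 3: adjacent identical consonants /ff/ → illicit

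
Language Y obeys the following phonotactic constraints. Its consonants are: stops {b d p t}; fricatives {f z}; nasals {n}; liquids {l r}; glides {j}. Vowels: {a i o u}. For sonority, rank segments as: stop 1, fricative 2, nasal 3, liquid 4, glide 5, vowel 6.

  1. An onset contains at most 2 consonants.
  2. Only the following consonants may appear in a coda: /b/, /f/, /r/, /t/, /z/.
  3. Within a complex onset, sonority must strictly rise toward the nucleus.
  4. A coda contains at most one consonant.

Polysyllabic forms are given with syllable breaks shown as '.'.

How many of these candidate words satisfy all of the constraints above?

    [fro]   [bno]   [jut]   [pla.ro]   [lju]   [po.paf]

[fro] — σ1 onset /fr/ (2→4 rises), coda /∅/ ok → licit
[bno] — σ1 onset /bn/ (1→3 rises), coda /∅/ ok → licit
[jut] — σ1 onset /j/, coda /t/ ok → licit
[pla.ro] — σ1 onset /pl/ (1→4 rises), coda /∅/ ok; σ2 onset /r/, coda /∅/ ok → licit
[lju] — σ1 onset /lj/ (4→5 rises), coda /∅/ ok → licit
[po.paf] — σ1 onset /p/, coda /∅/ ok; σ2 onset /p/, coda /f/ ok → licit
Licit: [fro], [bno], [jut], [pla.ro], [lju], [po.paf] → 6.

6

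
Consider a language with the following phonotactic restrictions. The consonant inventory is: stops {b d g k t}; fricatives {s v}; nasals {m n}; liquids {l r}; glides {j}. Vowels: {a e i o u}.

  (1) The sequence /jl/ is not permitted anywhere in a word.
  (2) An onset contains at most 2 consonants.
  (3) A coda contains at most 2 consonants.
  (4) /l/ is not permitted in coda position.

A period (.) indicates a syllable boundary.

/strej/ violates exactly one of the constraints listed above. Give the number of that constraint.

/strej/: syllable 1 onset /str/ has 3 consonants (> 2).
This is a violation of constraint 2: "An onset contains at most 2 consonants."
The remaining constraints (1, 3, 4) are satisfied.

2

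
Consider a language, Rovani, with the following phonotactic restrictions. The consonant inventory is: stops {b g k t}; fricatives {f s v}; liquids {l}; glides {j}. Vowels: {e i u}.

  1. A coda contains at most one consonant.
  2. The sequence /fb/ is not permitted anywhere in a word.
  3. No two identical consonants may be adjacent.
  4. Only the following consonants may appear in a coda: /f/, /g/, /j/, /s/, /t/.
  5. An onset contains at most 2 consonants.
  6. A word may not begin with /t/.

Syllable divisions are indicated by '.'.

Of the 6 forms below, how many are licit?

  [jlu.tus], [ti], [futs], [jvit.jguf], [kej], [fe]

[jlu.tus] — σ1 onset /jl/ (2C), coda /∅/ ok; σ2 onset /t/, coda /s/ ok → licit
[ti] — violates constraint 6: word begins with /t/ → illicit
[futs] — violates constraint 1: syllable 1 coda /ts/ has 2 consonants (> 1) → illicit
[jvit.jguf] — σ1 onset /jv/ (2C), coda /t/ ok; σ2 onset /jg/ (2C), coda /f/ ok → licit
[kej] — σ1 onset /k/, coda /j/ ok → licit
[fe] — σ1 onset /f/, coda /∅/ ok → licit
Licit: [jlu.tus], [jvit.jguf], [kej], [fe] → 4.

4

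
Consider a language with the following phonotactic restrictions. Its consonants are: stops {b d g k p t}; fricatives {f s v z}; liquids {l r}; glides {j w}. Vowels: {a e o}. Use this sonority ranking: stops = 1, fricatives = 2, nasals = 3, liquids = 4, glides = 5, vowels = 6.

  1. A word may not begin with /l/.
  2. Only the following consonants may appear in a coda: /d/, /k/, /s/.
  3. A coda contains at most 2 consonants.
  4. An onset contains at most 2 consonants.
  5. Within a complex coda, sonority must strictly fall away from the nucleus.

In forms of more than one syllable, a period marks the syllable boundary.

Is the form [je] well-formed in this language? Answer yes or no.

yes

[je] — σ1 onset /j/, coda /∅/ ok → well-formed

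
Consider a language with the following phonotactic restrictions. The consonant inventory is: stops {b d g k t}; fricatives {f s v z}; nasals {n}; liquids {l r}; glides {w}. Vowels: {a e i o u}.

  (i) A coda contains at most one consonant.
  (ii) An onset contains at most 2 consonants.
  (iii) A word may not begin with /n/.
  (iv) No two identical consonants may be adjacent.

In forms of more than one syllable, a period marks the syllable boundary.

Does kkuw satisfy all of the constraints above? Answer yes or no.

no

kkuw — violates constraint (iv): adjacent identical consonants /kk/ → ill-formed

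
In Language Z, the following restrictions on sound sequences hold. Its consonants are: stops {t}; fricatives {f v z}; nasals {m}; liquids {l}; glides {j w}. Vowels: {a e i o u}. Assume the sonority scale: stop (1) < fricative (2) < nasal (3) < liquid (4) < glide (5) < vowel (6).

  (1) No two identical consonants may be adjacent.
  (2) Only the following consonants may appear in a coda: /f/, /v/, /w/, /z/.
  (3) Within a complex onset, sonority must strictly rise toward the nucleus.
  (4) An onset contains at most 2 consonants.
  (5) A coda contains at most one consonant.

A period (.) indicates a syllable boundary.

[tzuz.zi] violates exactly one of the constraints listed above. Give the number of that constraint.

1

[tzuz.zi]: adjacent identical consonants /zz/.
This is a violation of constraint 1: "No two identical consonants may be adjacent."
The remaining constraints (2, 3, 4, 5) are satisfied.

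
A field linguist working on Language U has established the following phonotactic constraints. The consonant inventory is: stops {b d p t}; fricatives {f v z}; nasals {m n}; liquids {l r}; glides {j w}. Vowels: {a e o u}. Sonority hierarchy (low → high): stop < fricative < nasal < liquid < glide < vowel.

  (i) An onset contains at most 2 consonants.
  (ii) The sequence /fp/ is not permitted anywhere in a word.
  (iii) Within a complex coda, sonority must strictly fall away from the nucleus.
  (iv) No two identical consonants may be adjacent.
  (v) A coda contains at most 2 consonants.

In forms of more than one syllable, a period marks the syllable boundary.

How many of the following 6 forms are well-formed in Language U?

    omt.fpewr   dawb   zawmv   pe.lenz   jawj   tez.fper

omt.fpewr — violates constraint (ii): contains banned sequence /fp/ → ill-formed
dawb — σ1 onset /d/, coda /wb/ (5→1 falls) ok → well-formed
zawmv — violates constraint (v): syllable 1 coda /wmv/ has 3 consonants (> 2) → ill-formed
pe.lenz — σ1 onset /p/, coda /∅/ ok; σ2 onset /l/, coda /nz/ (3→2 falls) ok → well-formed
jawj — violates constraint (iii): syllable 1 coda /wj/: /w/ (glide, 5) → /j/ (glide, 5) does not fall → ill-formed
tez.fper — violates constraint (ii): contains banned sequence /fp/ → ill-formed
Well-formed: dawb, pe.lenz → 2.

2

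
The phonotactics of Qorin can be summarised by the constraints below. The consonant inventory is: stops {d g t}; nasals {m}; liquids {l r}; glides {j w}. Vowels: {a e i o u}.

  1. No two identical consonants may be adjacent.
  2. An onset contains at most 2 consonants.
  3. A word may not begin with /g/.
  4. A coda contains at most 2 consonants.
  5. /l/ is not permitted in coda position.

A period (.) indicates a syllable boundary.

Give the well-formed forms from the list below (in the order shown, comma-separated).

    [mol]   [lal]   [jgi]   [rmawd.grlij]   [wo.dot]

[mol] — violates constraint 5: syllable 1 coda contains /l/ → ill-formed
[lal] — violates constraint 5: syllable 1 coda contains /l/ → ill-formed
[jgi] — σ1 onset /jg/ (2C), coda /∅/ ok → well-formed
[rmawd.grlij] — violates constraint 2: syllable 2 onset /grl/ has 3 consonants (> 2) → ill-formed
[wo.dot] — σ1 onset /w/, coda /∅/ ok; σ2 onset /d/, coda /t/ ok → well-formed

[jgi], [wo.dot]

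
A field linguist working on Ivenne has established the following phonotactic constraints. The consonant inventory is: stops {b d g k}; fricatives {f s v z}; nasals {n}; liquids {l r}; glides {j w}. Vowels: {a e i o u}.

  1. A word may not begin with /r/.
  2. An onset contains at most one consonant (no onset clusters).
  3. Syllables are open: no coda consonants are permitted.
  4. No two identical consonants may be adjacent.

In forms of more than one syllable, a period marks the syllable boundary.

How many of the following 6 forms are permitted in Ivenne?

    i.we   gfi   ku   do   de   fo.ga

i.we — σ1 onset /∅/, coda /∅/ ok; σ2 onset /w/, coda /∅/ ok → permitted
gfi — violates constraint 2: syllable 1 onset /gf/ has 2 consonants (> 1) → not permitted
ku — σ1 onset /k/, coda /∅/ ok → permitted
do — σ1 onset /d/, coda /∅/ ok → permitted
de — σ1 onset /d/, coda /∅/ ok → permitted
fo.ga — σ1 onset /f/, coda /∅/ ok; σ2 onset /g/, coda /∅/ ok → permitted
Permitted: i.we, ku, do, de, fo.ga → 5.

5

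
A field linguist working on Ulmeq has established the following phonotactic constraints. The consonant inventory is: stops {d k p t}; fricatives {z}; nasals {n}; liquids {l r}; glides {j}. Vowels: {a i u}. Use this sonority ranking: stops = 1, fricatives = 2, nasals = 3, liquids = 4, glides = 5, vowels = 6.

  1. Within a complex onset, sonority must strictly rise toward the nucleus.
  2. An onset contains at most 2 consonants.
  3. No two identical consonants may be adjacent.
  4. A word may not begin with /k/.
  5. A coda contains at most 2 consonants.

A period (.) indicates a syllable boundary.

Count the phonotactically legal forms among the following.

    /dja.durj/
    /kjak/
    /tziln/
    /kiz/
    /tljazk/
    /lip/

3

/dja.durj/ — σ1 onset /dj/ (1→5 rises), coda /∅/ ok; σ2 onset /d/, coda /rj/ (2C) ok → phonotactically legal
/kjak/ — violates constraint 4: word begins with /k/ → phonotactically illegal
/tziln/ — σ1 onset /tz/ (1→2 rises), coda /ln/ (2C) ok → phonotactically legal
/kiz/ — violates constraint 4: word begins with /k/ → phonotactically illegal
/tljazk/ — violates constraint 2: syllable 1 onset /tlj/ has 3 consonants (> 2) → phonotactically illegal
/lip/ — σ1 onset /l/, coda /p/ ok → phonotactically legal
Phonotactically legal: /dja.durj/, /tziln/, /lip/ → 3.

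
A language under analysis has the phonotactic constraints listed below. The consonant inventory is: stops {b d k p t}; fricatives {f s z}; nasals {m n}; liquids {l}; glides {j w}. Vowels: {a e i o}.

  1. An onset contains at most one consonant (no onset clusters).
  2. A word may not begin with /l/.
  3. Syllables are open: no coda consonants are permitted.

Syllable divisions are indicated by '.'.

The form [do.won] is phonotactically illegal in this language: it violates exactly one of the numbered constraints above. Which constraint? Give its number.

[do.won]: syllable 2 coda /n/ has 1 consonant (> 0).
This is a violation of constraint 3: "Syllables are open: no coda consonants are permitted."
The remaining constraints (1, 2) are satisfied.

3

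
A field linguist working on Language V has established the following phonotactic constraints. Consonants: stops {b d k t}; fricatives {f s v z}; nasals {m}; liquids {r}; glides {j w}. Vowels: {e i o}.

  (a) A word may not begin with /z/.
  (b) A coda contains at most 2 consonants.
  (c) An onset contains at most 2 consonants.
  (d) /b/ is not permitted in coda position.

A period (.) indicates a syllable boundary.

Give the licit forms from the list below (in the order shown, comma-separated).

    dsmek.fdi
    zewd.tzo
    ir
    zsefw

ir

dsmek.fdi — violates constraint (c): syllable 1 onset /dsm/ has 3 consonants (> 2) → illicit
zewd.tzo — violates constraint (a): word begins with /z/ → illicit
ir — σ1 onset /∅/, coda /r/ ok → licit
zsefw — violates constraint (a): word begins with /z/ → illicit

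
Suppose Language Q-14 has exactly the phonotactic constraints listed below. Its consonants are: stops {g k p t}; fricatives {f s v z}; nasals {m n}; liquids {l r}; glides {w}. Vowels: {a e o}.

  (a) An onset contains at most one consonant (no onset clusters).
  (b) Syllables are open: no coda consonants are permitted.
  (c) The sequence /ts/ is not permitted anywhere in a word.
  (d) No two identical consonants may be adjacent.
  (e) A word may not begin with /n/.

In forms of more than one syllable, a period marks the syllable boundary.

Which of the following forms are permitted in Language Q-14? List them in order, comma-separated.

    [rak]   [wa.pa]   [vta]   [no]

[wa.pa]

[rak] — violates constraint (b): syllable 1 coda /k/ has 1 consonant (> 0) → not permitted
[wa.pa] — σ1 onset /w/, coda /∅/ ok; σ2 onset /p/, coda /∅/ ok → permitted
[vta] — violates constraint (a): syllable 1 onset /vt/ has 2 consonants (> 1) → not permitted
[no] — violates constraint (e): word begins with /n/ → not permitted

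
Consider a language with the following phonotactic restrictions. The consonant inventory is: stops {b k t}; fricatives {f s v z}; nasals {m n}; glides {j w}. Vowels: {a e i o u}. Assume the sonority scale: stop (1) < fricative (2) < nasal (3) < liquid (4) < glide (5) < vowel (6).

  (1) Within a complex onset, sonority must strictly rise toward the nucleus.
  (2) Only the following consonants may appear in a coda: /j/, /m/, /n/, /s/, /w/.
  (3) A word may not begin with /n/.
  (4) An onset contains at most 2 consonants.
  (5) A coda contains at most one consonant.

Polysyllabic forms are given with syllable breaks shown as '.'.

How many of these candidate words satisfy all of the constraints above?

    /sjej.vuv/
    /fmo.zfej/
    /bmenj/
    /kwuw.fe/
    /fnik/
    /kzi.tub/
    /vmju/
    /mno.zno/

1

/sjej.vuv/ — violates constraint 2: syllable 2 coda contains /v/, which is not a licensed coda consonant → illicit
/fmo.zfej/ — violates constraint 1: syllable 2 onset /zf/: /z/ (fricative, 2) → /f/ (fricative, 2) does not rise → illicit
/bmenj/ — violates constraint 5: syllable 1 coda /nj/ has 2 consonants (> 1) → illicit
/kwuw.fe/ — σ1 onset /kw/ (1→5 rises), coda /w/ ok; σ2 onset /f/, coda /∅/ ok → licit
/fnik/ — violates constraint 2: syllable 1 coda contains /k/, which is not a licensed coda consonant → illicit
/kzi.tub/ — violates constraint 2: syllable 2 coda contains /b/, which is not a licensed coda consonant → illicit
/vmju/ — violates constraint 4: syllable 1 onset /vmj/ has 3 consonants (> 2) → illicit
/mno.zno/ — violates constraint 1: syllable 1 onset /mn/: /m/ (nasal, 3) → /n/ (nasal, 3) does not rise → illicit
Licit: /kwuw.fe/ → 1.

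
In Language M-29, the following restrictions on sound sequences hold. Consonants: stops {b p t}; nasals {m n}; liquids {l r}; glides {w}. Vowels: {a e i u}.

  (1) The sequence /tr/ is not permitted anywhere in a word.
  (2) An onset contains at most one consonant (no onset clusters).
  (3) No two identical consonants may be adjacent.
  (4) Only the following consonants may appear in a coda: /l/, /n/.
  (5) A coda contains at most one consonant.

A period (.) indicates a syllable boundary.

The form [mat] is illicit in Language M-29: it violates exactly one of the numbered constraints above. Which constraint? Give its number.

4

[mat]: syllable 1 coda contains /t/, which is not a licensed coda consonant.
This is a violation of constraint 4: "Only the following consonants may appear in a coda: /l/, /n/."
The remaining constraints (1, 2, 3, 5) are satisfied.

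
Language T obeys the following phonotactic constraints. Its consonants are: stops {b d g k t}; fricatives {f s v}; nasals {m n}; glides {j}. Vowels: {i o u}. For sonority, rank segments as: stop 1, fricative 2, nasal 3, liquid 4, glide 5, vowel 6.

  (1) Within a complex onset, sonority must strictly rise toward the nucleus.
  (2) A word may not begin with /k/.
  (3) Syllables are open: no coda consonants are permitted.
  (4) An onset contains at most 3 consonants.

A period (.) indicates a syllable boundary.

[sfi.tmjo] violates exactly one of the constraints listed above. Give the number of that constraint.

1

[sfi.tmjo]: syllable 1 onset /sf/: /s/ (fricative, 2) → /f/ (fricative, 2) does not rise.
This is a violation of constraint 1: "Within a complex onset, sonority must strictly rise toward the nucleus."
The remaining constraints (2, 3, 4) are satisfied.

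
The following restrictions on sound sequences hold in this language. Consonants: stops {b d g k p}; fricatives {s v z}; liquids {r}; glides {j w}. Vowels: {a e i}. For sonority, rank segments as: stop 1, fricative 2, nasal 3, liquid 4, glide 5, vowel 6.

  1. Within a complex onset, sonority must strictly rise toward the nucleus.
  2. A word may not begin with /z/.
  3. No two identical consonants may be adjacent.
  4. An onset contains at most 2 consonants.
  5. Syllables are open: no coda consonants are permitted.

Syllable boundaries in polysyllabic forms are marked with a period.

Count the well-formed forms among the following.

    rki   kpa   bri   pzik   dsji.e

rki — violates constraint 1: syllable 1 onset /rk/: /r/ (liquid, 4) → /k/ (stop, 1) does not rise → ill-formed
kpa — violates constraint 1: syllable 1 onset /kp/: /k/ (stop, 1) → /p/ (stop, 1) does not rise → ill-formed
bri — σ1 onset /br/ (1→4 rises), coda /∅/ ok → well-formed
pzik — violates constraint 5: syllable 1 coda /k/ has 1 consonant (> 0) → ill-formed
dsji.e — violates constraint 4: syllable 1 onset /dsj/ has 3 consonants (> 2) → ill-formed
Well-formed: bri → 1.

1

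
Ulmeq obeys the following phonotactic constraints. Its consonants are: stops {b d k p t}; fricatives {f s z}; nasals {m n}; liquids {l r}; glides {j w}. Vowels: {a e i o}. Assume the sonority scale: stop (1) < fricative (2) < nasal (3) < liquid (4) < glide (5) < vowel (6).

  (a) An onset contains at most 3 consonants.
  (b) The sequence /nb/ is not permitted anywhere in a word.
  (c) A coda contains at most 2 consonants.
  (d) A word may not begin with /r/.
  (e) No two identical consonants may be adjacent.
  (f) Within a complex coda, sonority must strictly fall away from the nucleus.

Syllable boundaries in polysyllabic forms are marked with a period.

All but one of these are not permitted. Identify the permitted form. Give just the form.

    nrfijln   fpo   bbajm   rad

nrfijln — violates constraint (c): syllable 1 coda /jln/ has 3 consonants (> 2) → not permitted
fpo — σ1 onset /fp/ (2C), coda /∅/ ok → permitted
bbajm — violates constraint (e): adjacent identical consonants /bb/ → not permitted
rad — violates constraint (d): word begins with /r/ → not permitted

fpo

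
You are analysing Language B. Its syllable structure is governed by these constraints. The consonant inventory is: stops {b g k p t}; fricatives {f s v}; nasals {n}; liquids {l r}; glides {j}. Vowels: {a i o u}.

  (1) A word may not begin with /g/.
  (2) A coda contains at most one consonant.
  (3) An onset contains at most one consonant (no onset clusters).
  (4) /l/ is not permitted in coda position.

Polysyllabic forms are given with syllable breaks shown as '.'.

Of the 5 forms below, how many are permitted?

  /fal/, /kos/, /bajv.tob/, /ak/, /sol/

2

/fal/ — violates constraint 4: syllable 1 coda contains /l/ → not permitted
/kos/ — σ1 onset /k/, coda /s/ ok → permitted
/bajv.tob/ — violates constraint 2: syllable 1 coda /jv/ has 2 consonants (> 1) → not permitted
/ak/ — σ1 onset /∅/, coda /k/ ok → permitted
/sol/ — violates constraint 4: syllable 1 coda contains /l/ → not permitted
Permitted: /kos/, /ak/ → 2.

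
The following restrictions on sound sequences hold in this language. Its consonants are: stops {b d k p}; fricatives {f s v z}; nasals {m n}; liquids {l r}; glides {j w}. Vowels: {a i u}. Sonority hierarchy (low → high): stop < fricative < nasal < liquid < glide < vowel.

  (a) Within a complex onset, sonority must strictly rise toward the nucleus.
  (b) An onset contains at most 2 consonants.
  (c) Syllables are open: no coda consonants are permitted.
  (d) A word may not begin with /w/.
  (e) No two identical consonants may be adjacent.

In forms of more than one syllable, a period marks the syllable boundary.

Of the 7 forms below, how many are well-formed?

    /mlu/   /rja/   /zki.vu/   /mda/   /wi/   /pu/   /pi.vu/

4

/mlu/ — σ1 onset /ml/ (3→4 rises), coda /∅/ ok → well-formed
/rja/ — σ1 onset /rj/ (4→5 rises), coda /∅/ ok → well-formed
/zki.vu/ — violates constraint (a): syllable 1 onset /zk/: /z/ (fricative, 2) → /k/ (stop, 1) does not rise → ill-formed
/mda/ — violates constraint (a): syllable 1 onset /md/: /m/ (nasal, 3) → /d/ (stop, 1) does not rise → ill-formed
/wi/ — violates constraint (d): word begins with /w/ → ill-formed
/pu/ — σ1 onset /p/, coda /∅/ ok → well-formed
/pi.vu/ — σ1 onset /p/, coda /∅/ ok; σ2 onset /v/, coda /∅/ ok → well-formed
Well-formed: /mlu/, /rja/, /pu/, /pi.vu/ → 4.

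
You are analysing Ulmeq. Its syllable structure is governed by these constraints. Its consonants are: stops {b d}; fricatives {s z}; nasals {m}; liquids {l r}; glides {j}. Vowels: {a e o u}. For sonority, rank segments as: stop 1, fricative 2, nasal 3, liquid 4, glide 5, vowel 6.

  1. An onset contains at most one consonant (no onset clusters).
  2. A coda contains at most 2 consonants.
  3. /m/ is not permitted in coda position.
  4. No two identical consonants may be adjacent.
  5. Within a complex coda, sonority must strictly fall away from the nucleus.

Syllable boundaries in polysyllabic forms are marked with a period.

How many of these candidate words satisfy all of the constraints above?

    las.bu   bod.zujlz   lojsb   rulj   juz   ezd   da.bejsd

3

las.bu — σ1 onset /l/, coda /s/ ok; σ2 onset /b/, coda /∅/ ok → permitted
bod.zujlz — violates constraint 2: syllable 2 coda /jlz/ has 3 consonants (> 2) → not permitted
lojsb — violates constraint 2: syllable 1 coda /jsb/ has 3 consonants (> 2) → not permitted
rulj — violates constraint 5: syllable 1 coda /lj/: /l/ (liquid, 4) → /j/ (glide, 5) does not fall → not permitted
juz — σ1 onset /j/, coda /z/ ok → permitted
ezd — σ1 onset /∅/, coda /zd/ (2→1 falls) ok → permitted
da.bejsd — violates constraint 2: syllable 2 coda /jsd/ has 3 consonants (> 2) → not permitted
Permitted: las.bu, juz, ezd → 3.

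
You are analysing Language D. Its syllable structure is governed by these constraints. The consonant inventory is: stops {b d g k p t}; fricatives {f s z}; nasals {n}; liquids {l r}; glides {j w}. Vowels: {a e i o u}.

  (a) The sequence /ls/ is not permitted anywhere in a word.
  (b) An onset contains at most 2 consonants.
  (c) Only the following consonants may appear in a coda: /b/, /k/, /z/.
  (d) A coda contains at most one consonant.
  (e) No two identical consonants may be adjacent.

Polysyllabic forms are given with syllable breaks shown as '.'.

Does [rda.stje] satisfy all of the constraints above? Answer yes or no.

no

[rda.stje] — violates constraint (b): syllable 2 onset /stj/ has 3 consonants (> 2) → phonotactically illegal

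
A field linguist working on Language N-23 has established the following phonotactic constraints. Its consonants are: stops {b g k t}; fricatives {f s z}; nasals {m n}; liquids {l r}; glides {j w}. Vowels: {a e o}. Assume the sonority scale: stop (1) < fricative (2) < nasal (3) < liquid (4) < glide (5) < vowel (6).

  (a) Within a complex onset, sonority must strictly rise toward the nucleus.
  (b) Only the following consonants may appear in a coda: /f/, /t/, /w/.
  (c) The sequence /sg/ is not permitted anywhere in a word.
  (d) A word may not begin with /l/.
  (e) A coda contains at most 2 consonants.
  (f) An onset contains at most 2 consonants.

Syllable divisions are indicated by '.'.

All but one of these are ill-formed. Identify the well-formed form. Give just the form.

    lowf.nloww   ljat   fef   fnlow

fef

lowf.nloww — violates constraint (d): word begins with /l/ → ill-formed
ljat — violates constraint (d): word begins with /l/ → ill-formed
fef — σ1 onset /f/, coda /f/ ok → well-formed
fnlow — violates constraint (f): syllable 1 onset /fnl/ has 3 consonants (> 2) → ill-formed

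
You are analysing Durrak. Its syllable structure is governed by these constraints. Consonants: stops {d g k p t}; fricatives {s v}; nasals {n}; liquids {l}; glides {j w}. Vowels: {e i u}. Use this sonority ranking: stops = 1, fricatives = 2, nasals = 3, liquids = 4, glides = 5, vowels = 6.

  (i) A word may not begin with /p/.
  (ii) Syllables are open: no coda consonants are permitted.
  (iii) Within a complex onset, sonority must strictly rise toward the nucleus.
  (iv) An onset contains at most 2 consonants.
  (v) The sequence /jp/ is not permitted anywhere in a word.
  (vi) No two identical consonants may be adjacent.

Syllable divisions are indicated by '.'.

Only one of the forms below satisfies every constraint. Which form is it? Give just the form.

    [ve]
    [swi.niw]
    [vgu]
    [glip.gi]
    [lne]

[ve] — σ1 onset /v/, coda /∅/ ok → licit
[swi.niw] — violates constraint (ii): syllable 2 coda /w/ has 1 consonant (> 0) → illicit
[vgu] — violates constraint (iii): syllable 1 onset /vg/: /v/ (fricative, 2) → /g/ (stop, 1) does not rise → illicit
[glip.gi] — violates constraint (ii): syllable 1 coda /p/ has 1 consonant (> 0) → illicit
[lne] — violates constraint (iii): syllable 1 onset /ln/: /l/ (liquid, 4) → /n/ (nasal, 3) does not rise → illicit

[ve]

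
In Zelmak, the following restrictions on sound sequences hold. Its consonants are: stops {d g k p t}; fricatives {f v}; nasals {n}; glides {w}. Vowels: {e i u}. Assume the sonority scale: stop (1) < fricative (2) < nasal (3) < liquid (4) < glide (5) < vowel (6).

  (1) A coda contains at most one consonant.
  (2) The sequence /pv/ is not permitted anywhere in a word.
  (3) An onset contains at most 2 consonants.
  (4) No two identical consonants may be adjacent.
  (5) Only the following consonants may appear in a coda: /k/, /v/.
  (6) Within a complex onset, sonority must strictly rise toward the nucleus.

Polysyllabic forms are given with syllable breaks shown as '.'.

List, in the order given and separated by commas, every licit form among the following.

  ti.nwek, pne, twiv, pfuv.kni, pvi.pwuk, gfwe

ti.nwek, pne, twiv, pfuv.kni

ti.nwek — σ1 onset /t/, coda /∅/ ok; σ2 onset /nw/ (3→5 rises), coda /k/ ok → licit
pne — σ1 onset /pn/ (1→3 rises), coda /∅/ ok → licit
twiv — σ1 onset /tw/ (1→5 rises), coda /v/ ok → licit
pfuv.kni — σ1 onset /pf/ (1→2 rises), coda /v/ ok; σ2 onset /kn/ (1→3 rises), coda /∅/ ok → licit
pvi.pwuk — violates constraint 2: contains banned sequence /pv/ → illicit
gfwe — violates constraint 3: syllable 1 onset /gfw/ has 3 consonants (> 2) → illicit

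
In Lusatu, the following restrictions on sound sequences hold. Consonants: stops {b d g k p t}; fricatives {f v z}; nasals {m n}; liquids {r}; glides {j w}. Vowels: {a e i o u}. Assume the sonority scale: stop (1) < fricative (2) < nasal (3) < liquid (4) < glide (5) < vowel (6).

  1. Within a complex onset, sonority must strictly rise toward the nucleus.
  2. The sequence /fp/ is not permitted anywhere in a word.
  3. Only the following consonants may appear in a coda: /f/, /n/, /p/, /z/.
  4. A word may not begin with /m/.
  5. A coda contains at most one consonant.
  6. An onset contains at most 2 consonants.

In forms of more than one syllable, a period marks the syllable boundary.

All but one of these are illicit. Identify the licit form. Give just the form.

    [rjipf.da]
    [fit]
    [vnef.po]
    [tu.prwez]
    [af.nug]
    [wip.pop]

[rjipf.da] — violates constraint 5: syllable 1 coda /pf/ has 2 consonants (> 1) → illicit
[fit] — violates constraint 3: syllable 1 coda contains /t/, which is not a licensed coda consonant → illicit
[vnef.po] — violates constraint 2: contains banned sequence /fp/ → illicit
[tu.prwez] — violates constraint 6: syllable 2 onset /prw/ has 3 consonants (> 2) → illicit
[af.nug] — violates constraint 3: syllable 2 coda contains /g/, which is not a licensed coda consonant → illicit
[wip.pop] — σ1 onset /w/, coda /p/ ok; σ2 onset /p/, coda /p/ ok → licit

[wip.pop]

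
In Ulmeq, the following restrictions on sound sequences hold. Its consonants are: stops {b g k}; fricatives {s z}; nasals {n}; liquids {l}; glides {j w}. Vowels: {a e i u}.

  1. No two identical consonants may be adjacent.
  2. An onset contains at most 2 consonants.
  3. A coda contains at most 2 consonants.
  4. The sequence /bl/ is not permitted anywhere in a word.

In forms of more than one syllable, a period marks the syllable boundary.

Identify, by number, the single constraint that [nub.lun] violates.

[nub.lun]: contains banned sequence /bl/.
This is a violation of constraint 4: "The sequence /bl/ is not permitted anywhere in a word."
The remaining constraints (1, 2, 3) are satisfied.

4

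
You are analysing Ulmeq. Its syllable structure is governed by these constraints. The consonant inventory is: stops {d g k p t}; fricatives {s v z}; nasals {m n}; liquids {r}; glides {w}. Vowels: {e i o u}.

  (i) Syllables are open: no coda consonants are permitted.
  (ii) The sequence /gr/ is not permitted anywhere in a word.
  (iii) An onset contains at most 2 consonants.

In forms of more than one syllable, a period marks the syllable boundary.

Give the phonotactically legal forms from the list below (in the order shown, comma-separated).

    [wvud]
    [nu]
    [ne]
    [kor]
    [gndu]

[nu], [ne]

[wvud] — violates constraint (i): syllable 1 coda /d/ has 1 consonant (> 0) → phonotactically illegal
[nu] — σ1 onset /n/, coda /∅/ ok → phonotactically legal
[ne] — σ1 onset /n/, coda /∅/ ok → phonotactically legal
[kor] — violates constraint (i): syllable 1 coda /r/ has 1 consonant (> 0) → phonotactically illegal
[gndu] — violates constraint (iii): syllable 1 onset /gnd/ has 3 consonants (> 2) → phonotactically illegal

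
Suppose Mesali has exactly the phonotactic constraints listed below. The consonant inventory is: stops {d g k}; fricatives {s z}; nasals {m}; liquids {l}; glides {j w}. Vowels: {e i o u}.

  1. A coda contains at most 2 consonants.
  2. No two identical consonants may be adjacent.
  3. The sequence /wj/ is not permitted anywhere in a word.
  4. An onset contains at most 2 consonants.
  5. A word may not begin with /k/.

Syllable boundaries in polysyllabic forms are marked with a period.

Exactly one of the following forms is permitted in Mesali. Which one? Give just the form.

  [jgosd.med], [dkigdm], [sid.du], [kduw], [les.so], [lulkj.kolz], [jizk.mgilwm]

[jgosd.med] — σ1 onset /jg/ (2C), coda /sd/ (2C) ok; σ2 onset /m/, coda /d/ ok → permitted
[dkigdm] — violates constraint 1: syllable 1 coda /gdm/ has 3 consonants (> 2) → not permitted
[sid.du] — violates constraint 2: adjacent identical consonants /dd/ → not permitted
[kduw] — violates constraint 5: word begins with /k/ → not permitted
[les.so] — violates constraint 2: adjacent identical consonants /ss/ → not permitted
[lulkj.kolz] — violates constraint 1: syllable 1 coda /lkj/ has 3 consonants (> 2) → not permitted
[jizk.mgilwm] — violates constraint 1: syllable 2 coda /lwm/ has 3 consonants (> 2) → not permitted

[jgosd.med]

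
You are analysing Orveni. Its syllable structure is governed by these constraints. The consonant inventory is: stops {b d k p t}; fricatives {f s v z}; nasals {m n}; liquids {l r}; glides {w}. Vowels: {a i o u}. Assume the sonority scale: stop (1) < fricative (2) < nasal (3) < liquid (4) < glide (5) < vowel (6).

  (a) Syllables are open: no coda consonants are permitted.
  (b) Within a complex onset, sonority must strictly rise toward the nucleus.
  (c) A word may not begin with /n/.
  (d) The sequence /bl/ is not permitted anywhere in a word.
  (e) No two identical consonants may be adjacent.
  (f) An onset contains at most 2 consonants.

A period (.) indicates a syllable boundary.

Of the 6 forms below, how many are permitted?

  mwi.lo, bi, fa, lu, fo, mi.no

mwi.lo — σ1 onset /mw/ (3→5 rises), coda /∅/ ok; σ2 onset /l/, coda /∅/ ok → permitted
bi — σ1 onset /b/, coda /∅/ ok → permitted
fa — σ1 onset /f/, coda /∅/ ok → permitted
lu — σ1 onset /l/, coda /∅/ ok → permitted
fo — σ1 onset /f/, coda /∅/ ok → permitted
mi.no — σ1 onset /m/, coda /∅/ ok; σ2 onset /n/, coda /∅/ ok → permitted
Permitted: mwi.lo, bi, fa, lu, fo, mi.no → 6.

6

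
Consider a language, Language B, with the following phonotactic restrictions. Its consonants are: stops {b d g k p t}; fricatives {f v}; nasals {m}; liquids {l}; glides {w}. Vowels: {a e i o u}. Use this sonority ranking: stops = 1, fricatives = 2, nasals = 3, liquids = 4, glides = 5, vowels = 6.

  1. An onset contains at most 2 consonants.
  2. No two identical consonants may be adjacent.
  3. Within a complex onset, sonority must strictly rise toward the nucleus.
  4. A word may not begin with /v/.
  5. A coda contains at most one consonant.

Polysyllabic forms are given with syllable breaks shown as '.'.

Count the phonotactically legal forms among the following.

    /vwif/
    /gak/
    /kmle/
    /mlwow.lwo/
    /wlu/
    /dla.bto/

1

/vwif/ — violates constraint 4: word begins with /v/ → phonotactically illegal
/gak/ — σ1 onset /g/, coda /k/ ok → phonotactically legal
/kmle/ — violates constraint 1: syllable 1 onset /kml/ has 3 consonants (> 2) → phonotactically illegal
/mlwow.lwo/ — violates constraint 1: syllable 1 onset /mlw/ has 3 consonants (> 2) → phonotactically illegal
/wlu/ — violates constraint 3: syllable 1 onset /wl/: /w/ (glide, 5) → /l/ (liquid, 4) does not rise → phonotactically illegal
/dla.bto/ — violates constraint 3: syllable 2 onset /bt/: /b/ (stop, 1) → /t/ (stop, 1) does not rise → phonotactically illegal
Phonotactically legal: /gak/ → 1.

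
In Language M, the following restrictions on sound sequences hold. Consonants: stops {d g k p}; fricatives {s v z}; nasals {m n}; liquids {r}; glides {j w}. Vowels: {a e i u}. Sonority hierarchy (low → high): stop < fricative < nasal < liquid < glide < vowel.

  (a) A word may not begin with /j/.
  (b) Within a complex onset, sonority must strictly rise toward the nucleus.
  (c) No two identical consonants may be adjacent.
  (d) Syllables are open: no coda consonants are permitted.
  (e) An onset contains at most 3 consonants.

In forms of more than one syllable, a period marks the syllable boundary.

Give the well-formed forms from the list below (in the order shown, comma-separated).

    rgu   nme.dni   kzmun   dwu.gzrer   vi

rgu — violates constraint (b): syllable 1 onset /rg/: /r/ (liquid, 4) → /g/ (stop, 1) does not rise → ill-formed
nme.dni — violates constraint (b): syllable 1 onset /nm/: /n/ (nasal, 3) → /m/ (nasal, 3) does not rise → ill-formed
kzmun — violates constraint (d): syllable 1 coda /n/ has 1 consonant (> 0) → ill-formed
dwu.gzrer — violates constraint (d): syllable 2 coda /r/ has 1 consonant (> 0) → ill-formed
vi — σ1 onset /v/, coda /∅/ ok → well-formed

vi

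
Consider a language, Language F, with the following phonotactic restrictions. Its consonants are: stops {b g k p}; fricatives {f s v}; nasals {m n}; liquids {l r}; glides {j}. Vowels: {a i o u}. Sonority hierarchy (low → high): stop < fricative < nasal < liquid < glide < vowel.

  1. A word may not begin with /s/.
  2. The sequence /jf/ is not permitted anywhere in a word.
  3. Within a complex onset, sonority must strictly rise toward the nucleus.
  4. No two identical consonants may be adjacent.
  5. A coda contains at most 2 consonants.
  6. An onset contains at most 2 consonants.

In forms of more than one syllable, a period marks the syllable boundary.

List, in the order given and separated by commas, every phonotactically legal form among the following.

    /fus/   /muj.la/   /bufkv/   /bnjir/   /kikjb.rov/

/fus/, /muj.la/

/fus/ — σ1 onset /f/, coda /s/ ok → phonotactically legal
/muj.la/ — σ1 onset /m/, coda /j/ ok; σ2 onset /l/, coda /∅/ ok → phonotactically legal
/bufkv/ — violates constraint 5: syllable 1 coda /fkv/ has 3 consonants (> 2) → phonotactically illegal
/bnjir/ — violates constraint 6: syllable 1 onset /bnj/ has 3 consonants (> 2) → phonotactically illegal
/kikjb.rov/ — violates constraint 5: syllable 1 coda /kjb/ has 3 consonants (> 2) → phonotactically illegal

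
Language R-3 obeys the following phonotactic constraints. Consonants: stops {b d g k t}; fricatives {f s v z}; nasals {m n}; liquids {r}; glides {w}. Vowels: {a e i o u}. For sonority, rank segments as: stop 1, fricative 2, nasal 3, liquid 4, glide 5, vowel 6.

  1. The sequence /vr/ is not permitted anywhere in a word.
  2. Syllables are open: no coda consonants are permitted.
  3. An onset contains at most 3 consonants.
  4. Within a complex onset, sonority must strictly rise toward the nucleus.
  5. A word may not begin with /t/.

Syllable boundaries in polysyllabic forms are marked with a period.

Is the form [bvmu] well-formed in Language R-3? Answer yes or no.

yes

[bvmu] — σ1 onset /bvm/ (1→2→3 rises), coda /∅/ ok → well-formed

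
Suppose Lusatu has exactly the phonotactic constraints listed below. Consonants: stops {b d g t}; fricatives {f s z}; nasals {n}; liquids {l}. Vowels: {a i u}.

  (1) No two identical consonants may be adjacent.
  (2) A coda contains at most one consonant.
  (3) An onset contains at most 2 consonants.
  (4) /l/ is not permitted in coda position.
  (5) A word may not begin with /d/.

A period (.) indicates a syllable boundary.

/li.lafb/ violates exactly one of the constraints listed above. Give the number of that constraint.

2

/li.lafb/: syllable 2 coda /fb/ has 2 consonants (> 1).
This is a violation of constraint 2: "A coda contains at most one consonant."
The remaining constraints (1, 3, 4, 5) are satisfied.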